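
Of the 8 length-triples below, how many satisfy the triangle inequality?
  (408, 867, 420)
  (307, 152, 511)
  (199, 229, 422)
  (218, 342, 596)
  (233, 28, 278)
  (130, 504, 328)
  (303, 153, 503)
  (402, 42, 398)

2

(408,420,867): 408+420 ≤ 867 → not valid
(152,307,511): 152+307 ≤ 511 → not valid
(199,229,422): 199+229 > 422 → valid
(218,342,596): 218+342 ≤ 596 → not valid
(28,233,278): 28+233 ≤ 278 → not valid
(130,328,504): 130+328 ≤ 504 → not valid
(153,303,503): 153+303 ≤ 503 → not valid
(42,398,402): 42+398 > 402 → valid
2 of the 8 triples form a triangle.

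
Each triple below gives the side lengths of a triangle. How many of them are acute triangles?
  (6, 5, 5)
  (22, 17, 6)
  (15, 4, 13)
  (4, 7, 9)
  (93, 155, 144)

2

(6,5,5): 5²+5² = 50 > 36 = 6² → acute
(22,17,6): 6²+17² = 325 < 484 = 22² → obtuse
(15,4,13): 4²+13² = 185 < 225 = 15² → obtuse
(4,7,9): 4²+7² = 65 < 81 = 9² → obtuse
(93,155,144): 93²+144² = 29385 > 24025 = 155² → acute
2 of the 5 are acute.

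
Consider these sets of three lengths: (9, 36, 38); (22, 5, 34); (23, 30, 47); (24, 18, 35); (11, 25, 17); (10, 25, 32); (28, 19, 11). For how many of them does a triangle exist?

(9,36,38): 9+36 > 38 → valid
(5,22,34): 5+22 ≤ 34 → not valid
(23,30,47): 23+30 > 47 → valid
(18,24,35): 18+24 > 35 → valid
(11,17,25): 11+17 > 25 → valid
(10,25,32): 10+25 > 32 → valid
(11,19,28): 11+19 > 28 → valid
6 of the 7 triples form a triangle.

6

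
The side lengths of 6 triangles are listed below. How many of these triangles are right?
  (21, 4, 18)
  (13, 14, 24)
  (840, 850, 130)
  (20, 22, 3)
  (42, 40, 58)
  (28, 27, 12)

2

(21,4,18): 4²+18² = 340 < 441 = 21² → obtuse
(13,14,24): 13²+14² = 365 < 576 = 24² → obtuse
(840,850,130): 130²+840² = 722500 = 850² → right
(20,22,3): 3²+20² = 409 < 484 = 22² → obtuse
(42,40,58): 40²+42² = 3364 = 58² → right
(28,27,12): 12²+27² = 873 > 784 = 28² → acute
2 of the 6 are right.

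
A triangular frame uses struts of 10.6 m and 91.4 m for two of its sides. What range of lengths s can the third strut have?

By the triangle inequality, s must be less than 10.6 + 91.4 = 102.0 and greater than |10.6 − 91.4| = 80.8.

80.8 < s < 102.0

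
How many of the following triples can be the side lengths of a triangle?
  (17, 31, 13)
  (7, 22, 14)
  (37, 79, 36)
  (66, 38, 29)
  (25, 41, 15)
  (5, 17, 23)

1

(13,17,31): 13+17 ≤ 31 → not valid
(7,14,22): 7+14 ≤ 22 → not valid
(36,37,79): 36+37 ≤ 79 → not valid
(29,38,66): 29+38 > 66 → valid
(15,25,41): 15+25 ≤ 41 → not valid
(5,17,23): 5+17 ≤ 23 → not valid
1 of the 6 triples forms a triangle.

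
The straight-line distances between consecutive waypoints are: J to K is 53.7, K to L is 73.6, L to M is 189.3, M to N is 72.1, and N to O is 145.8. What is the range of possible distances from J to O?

0 ≤ JO ≤ 534.5

The maximum is all hops collinear in one direction: 53.7 + 73.6 + 189.3 + 72.1 + 145.8 = 534.5.
The longest hop is 189.3; the others sum to 345.2. Since 189.3 ≤ 345.2, the path can fold back on itself completely, so the minimum distance is 0.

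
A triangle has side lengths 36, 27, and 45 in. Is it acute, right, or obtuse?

right

Compare the square of the longest side to the sum of squares of the other two: 27² + 36² = 2025 = 45².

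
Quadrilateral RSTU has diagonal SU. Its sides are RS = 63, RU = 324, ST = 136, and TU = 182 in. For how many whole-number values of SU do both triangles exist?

From triangle RSU: 261 < SU < 387.
From triangle TSU: 46 < SU < 318.
Intersection: 261 < SU < 318, so integers 262 through 317: 56 values.

56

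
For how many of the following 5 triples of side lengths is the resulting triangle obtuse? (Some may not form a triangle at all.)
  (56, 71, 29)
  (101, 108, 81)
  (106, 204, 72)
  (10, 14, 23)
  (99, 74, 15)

2

(56,71,29): 29²+56² = 3977 < 5041 = 71² → obtuse
(101,108,81): 81²+101² = 16762 > 11664 = 108² → acute
(106,204,72): 72+106 ≤ 204, not a triangle
(10,14,23): 10²+14² = 296 < 529 = 23² → obtuse
(99,74,15): 15+74 ≤ 99, not a triangle
2 of the 5 are obtuse.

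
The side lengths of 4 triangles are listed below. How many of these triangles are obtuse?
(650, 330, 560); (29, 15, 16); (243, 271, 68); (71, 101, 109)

2

(650,330,560): 330²+560² = 422500 = 650² → right
(29,15,16): 15²+16² = 481 < 841 = 29² → obtuse
(243,271,68): 68²+243² = 63673 < 73441 = 271² → obtuse
(71,101,109): 71²+101² = 15242 > 11881 = 109² → acute
2 of the 4 are obtuse.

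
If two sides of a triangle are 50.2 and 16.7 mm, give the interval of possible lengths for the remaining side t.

33.5 < t < 66.9

By the triangle inequality, t must be less than 50.2 + 16.7 = 66.9 and greater than |50.2 − 16.7| = 33.5.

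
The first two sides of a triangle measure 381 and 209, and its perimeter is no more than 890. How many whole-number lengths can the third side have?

Triangle inequality: 172 < x < 590. Perimeter ≤ 890 gives x ≤ 890 − 381 − 209 = 300.
So 172 < x ≤ 300; integers 173 through 300: 128 values.

128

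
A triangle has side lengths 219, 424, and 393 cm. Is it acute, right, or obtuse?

Compare the square of the longest side to the sum of squares of the other two: 219² + 393² = 202410 > 179776 = 424².

acute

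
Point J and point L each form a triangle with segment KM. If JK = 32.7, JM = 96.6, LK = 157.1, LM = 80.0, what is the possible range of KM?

From triangle JKM: |32.7 − 96.6| < KM < 32.7 + 96.6, i.e. 63.9 < KM < 129.3.
From triangle LKM: 77.1 < KM < 237.1.
Both must hold, so KM lies in the intersection.

77.1 < KM < 129.3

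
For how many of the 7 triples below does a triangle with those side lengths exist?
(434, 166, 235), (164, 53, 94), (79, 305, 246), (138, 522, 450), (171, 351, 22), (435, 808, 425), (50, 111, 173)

(166,235,434): 166+235 ≤ 434 → not valid
(53,94,164): 53+94 ≤ 164 → not valid
(79,246,305): 79+246 > 305 → valid
(138,450,522): 138+450 > 522 → valid
(22,171,351): 22+171 ≤ 351 → not valid
(425,435,808): 425+435 > 808 → valid
(50,111,173): 50+111 ≤ 173 → not valid
3 of the 7 triples form a triangle.

3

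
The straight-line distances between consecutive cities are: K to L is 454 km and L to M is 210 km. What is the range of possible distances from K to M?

By the triangle inequality, |454 − 210| ≤ KM ≤ 454 + 210.

244 ≤ KM ≤ 664 km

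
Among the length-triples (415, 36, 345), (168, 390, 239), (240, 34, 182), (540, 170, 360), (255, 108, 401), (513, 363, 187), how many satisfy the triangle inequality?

2

(36,345,415): 36+345 ≤ 415 → not valid
(168,239,390): 168+239 > 390 → valid
(34,182,240): 34+182 ≤ 240 → not valid
(170,360,540): 170+360 ≤ 540 → not valid
(108,255,401): 108+255 ≤ 401 → not valid
(187,363,513): 187+363 > 513 → valid
2 of the 6 triples form a triangle.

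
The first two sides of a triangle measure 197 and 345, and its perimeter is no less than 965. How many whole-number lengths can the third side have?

Triangle inequality: 148 < x < 542. Perimeter ≥ 965 gives x ≥ 965 − 197 − 345 = 423.
So 423 ≤ x < 542; integers 423 through 541: 119 values.

119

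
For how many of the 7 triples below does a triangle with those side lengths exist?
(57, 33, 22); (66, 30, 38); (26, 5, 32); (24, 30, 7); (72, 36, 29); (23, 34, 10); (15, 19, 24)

3

(22,33,57): 22+33 ≤ 57 → not valid
(30,38,66): 30+38 > 66 → valid
(5,26,32): 5+26 ≤ 32 → not valid
(7,24,30): 7+24 > 30 → valid
(29,36,72): 29+36 ≤ 72 → not valid
(10,23,34): 10+23 ≤ 34 → not valid
(15,19,24): 15+19 > 24 → valid
3 of the 7 triples form a triangle.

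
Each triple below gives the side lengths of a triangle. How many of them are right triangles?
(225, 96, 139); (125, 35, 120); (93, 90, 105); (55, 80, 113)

1

(225,96,139): 96²+139² = 28537 < 50625 = 225² → obtuse
(125,35,120): 35²+120² = 15625 = 125² → right
(93,90,105): 90²+93² = 16749 > 11025 = 105² → acute
(55,80,113): 55²+80² = 9425 < 12769 = 113² → obtuse
1 of the 4 is right.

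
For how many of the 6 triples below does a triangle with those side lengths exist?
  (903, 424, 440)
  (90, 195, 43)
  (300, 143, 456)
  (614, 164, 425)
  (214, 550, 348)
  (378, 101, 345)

(424,440,903): 424+440 ≤ 903 → not valid
(43,90,195): 43+90 ≤ 195 → not valid
(143,300,456): 143+300 ≤ 456 → not valid
(164,425,614): 164+425 ≤ 614 → not valid
(214,348,550): 214+348 > 550 → valid
(101,345,378): 101+345 > 378 → valid
2 of the 6 triples form a triangle.

2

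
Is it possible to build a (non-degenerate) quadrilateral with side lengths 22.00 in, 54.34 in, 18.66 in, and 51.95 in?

Yes

A quadrilateral exists iff every side is shorter than the sum of the others — equivalently, the longest side is less than the sum of the rest.
Longest side 54.34 < 92.61 (sum of the remaining 3), so yes.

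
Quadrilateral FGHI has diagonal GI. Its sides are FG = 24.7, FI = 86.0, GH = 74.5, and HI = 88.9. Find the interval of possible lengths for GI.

From triangle FGI: |24.7 − 86.0| < GI < 24.7 + 86.0, i.e. 61.3 < GI < 110.7.
From triangle HGI: 14.4 < GI < 163.4.
Both must hold, so GI lies in the intersection.

61.3 < GI < 110.7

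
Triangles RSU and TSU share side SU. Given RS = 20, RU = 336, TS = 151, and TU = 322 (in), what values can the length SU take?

From triangle RSU: |20 − 336| < SU < 20 + 336, i.e. 316 < SU < 356.
From triangle TSU: 171 < SU < 473.
Both must hold, so SU lies in the intersection.

316 < SU < 356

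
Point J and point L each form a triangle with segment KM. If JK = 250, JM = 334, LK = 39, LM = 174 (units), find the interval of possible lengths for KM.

From triangle JKM: |250 − 334| < KM < 250 + 334, i.e. 84 < KM < 584.
From triangle LKM: 135 < KM < 213.
Both must hold, so KM lies in the intersection.

135 < KM < 213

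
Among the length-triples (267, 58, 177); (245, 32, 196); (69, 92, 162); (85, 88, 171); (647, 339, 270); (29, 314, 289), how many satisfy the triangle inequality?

(58,177,267): 58+177 ≤ 267 → not valid
(32,196,245): 32+196 ≤ 245 → not valid
(69,92,162): 69+92 ≤ 162 → not valid
(85,88,171): 85+88 > 171 → valid
(270,339,647): 270+339 ≤ 647 → not valid
(29,289,314): 29+289 > 314 → valid
2 of the 6 triples form a triangle.

2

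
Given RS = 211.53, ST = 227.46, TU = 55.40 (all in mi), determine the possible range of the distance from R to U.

The maximum is all hops collinear in one direction: 211.53 + 227.46 + 55.40 = 494.39.
The longest hop is 227.46; the others sum to 266.93. Since 227.46 ≤ 266.93, the path can fold back on itself completely, so the minimum distance is 0.

0 ≤ RU ≤ 494.39 mi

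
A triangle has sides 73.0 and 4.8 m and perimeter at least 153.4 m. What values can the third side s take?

Triangle inequality alone gives 68.2 < s < 77.8.
The perimeter condition gives s ≥ 153.4 − 73.0 − 4.8 = 75.6.
Intersecting the two: 75.6 ≤ s < 77.8.

75.6 ≤ s < 77.8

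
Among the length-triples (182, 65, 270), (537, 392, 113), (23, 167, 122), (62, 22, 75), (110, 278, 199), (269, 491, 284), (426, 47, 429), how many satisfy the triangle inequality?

4

(65,182,270): 65+182 ≤ 270 → not valid
(113,392,537): 113+392 ≤ 537 → not valid
(23,122,167): 23+122 ≤ 167 → not valid
(22,62,75): 22+62 > 75 → valid
(110,199,278): 110+199 > 278 → valid
(269,284,491): 269+284 > 491 → valid
(47,426,429): 47+426 > 429 → valid
4 of the 7 triples form a triangle.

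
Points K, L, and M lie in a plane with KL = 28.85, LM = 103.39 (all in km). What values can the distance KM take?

74.54 ≤ KM ≤ 132.24 km

By the triangle inequality, |28.85 − 103.39| ≤ KM ≤ 28.85 + 103.39.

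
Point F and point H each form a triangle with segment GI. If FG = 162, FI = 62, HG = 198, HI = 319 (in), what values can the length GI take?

From triangle FGI: |162 − 62| < GI < 162 + 62, i.e. 100 < GI < 224.
From triangle HGI: 121 < GI < 517.
Both must hold, so GI lies in the intersection.

121 < GI < 224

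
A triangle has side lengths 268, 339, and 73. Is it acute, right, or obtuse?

obtuse

Compare the square of the longest side to the sum of squares of the other two: 73² + 268² = 77153 < 114921 = 339².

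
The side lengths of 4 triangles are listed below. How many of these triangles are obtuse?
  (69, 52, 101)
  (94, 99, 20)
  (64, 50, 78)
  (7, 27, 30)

(69,52,101): 52²+69² = 7465 < 10201 = 101² → obtuse
(94,99,20): 20²+94² = 9236 < 9801 = 99² → obtuse
(64,50,78): 50²+64² = 6596 > 6084 = 78² → acute
(7,27,30): 7²+27² = 778 < 900 = 30² → obtuse
3 of the 4 are obtuse.

3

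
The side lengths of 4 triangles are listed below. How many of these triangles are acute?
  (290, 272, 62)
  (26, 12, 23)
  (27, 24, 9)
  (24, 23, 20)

(290,272,62): 62²+272² = 77828 < 84100 = 290² → obtuse
(26,12,23): 12²+23² = 673 < 676 = 26² → obtuse
(27,24,9): 9²+24² = 657 < 729 = 27² → obtuse
(24,23,20): 20²+23² = 929 > 576 = 24² → acute
1 of the 4 is acute.

1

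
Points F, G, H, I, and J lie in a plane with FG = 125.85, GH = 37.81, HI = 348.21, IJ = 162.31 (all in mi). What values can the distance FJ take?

The maximum is all hops collinear in one direction: 125.85 + 37.81 + 348.21 + 162.31 = 674.18.
The longest hop is 348.21; the others sum to 325.97. Folding the others back against it leaves at least 348.21 − 325.97 = 22.24.

22.24 ≤ FJ ≤ 674.18 mi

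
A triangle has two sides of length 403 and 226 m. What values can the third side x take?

By the triangle inequality, x must be less than 403 + 226 = 629 and greater than |403 − 226| = 177.

177 < x < 629 (m)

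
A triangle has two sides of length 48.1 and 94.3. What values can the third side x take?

By the triangle inequality, x must be less than 48.1 + 94.3 = 142.4 and greater than |48.1 − 94.3| = 46.2.

46.2 < x < 142.4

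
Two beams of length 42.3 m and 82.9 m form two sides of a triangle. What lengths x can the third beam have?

40.6 < x < 125.2

By the triangle inequality, x must be less than 42.3 + 82.9 = 125.2 and greater than |42.3 − 82.9| = 40.6.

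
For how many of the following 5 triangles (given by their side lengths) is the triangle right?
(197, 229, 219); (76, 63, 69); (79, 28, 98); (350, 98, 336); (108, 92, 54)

(197,229,219): 197²+219² = 86770 > 52441 = 229² → acute
(76,63,69): 63²+69² = 8730 > 5776 = 76² → acute
(79,28,98): 28²+79² = 7025 < 9604 = 98² → obtuse
(350,98,336): 98²+336² = 122500 = 350² → right
(108,92,54): 54²+92² = 11380 < 11664 = 108² → obtuse
1 of the 5 is right.

1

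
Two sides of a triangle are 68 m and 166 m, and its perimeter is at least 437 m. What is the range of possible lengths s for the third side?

203 ≤ s < 234

Triangle inequality alone gives 98 < s < 234.
The perimeter condition gives s ≥ 437 − 68 − 166 = 203.
Intersecting the two: 203 ≤ s < 234.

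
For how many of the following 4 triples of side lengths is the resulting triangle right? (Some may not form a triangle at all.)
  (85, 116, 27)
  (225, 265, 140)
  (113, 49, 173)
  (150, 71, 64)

(85,116,27): 27+85 ≤ 116, not a triangle
(225,265,140): 140²+225² = 70225 = 265² → right
(113,49,173): 49+113 ≤ 173, not a triangle
(150,71,64): 64+71 ≤ 150, not a triangle
1 of the 4 is right.

1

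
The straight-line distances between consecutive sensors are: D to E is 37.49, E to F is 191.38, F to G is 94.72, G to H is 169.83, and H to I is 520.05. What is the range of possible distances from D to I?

26.63 ≤ DI ≤ 1013.47

The maximum is all hops collinear in one direction: 37.49 + 191.38 + 94.72 + 169.83 + 520.05 = 1013.47.
The longest hop is 520.05; the others sum to 493.42. Folding the others back against it leaves at least 520.05 − 493.42 = 26.63.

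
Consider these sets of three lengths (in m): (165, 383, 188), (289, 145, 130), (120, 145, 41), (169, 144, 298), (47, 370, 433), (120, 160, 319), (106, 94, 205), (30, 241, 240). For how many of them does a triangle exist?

(165,188,383): 165+188 ≤ 383 → not valid
(130,145,289): 130+145 ≤ 289 → not valid
(41,120,145): 41+120 > 145 → valid
(144,169,298): 144+169 > 298 → valid
(47,370,433): 47+370 ≤ 433 → not valid
(120,160,319): 120+160 ≤ 319 → not valid
(94,106,205): 94+106 ≤ 205 → not valid
(30,240,241): 30+240 > 241 → valid
3 of the 8 triples form a triangle.

3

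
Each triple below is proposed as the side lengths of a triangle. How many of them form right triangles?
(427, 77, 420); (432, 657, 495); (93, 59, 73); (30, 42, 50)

2

(427,77,420): 77²+420² = 182329 = 427² → right
(432,657,495): 432²+495² = 431649 = 657² → right
(93,59,73): 59²+73² = 8810 > 8649 = 93² → acute
(30,42,50): 30²+42² = 2664 > 2500 = 50² → acute
2 of the 4 are right.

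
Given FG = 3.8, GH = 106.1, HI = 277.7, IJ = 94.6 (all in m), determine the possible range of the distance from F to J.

73.2 ≤ FJ ≤ 482.2 m

The maximum is all hops collinear in one direction: 3.8 + 106.1 + 277.7 + 94.6 = 482.2.
The longest hop is 277.7; the others sum to 204.5. Folding the others back against it leaves at least 277.7 − 204.5 = 73.2.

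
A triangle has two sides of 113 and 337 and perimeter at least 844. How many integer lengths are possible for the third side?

56

Triangle inequality: 224 < x < 450. Perimeter ≥ 844 gives x ≥ 844 − 113 − 337 = 394.
So 394 ≤ x < 450; integers 394 through 449: 56 values.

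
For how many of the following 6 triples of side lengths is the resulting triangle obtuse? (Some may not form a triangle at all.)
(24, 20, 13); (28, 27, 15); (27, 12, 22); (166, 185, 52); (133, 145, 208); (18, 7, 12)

(24,20,13): 13²+20² = 569 < 576 = 24² → obtuse
(28,27,15): 15²+27² = 954 > 784 = 28² → acute
(27,12,22): 12²+22² = 628 < 729 = 27² → obtuse
(166,185,52): 52²+166² = 30260 < 34225 = 185² → obtuse
(133,145,208): 133²+145² = 38714 < 43264 = 208² → obtuse
(18,7,12): 7²+12² = 193 < 324 = 18² → obtuse
5 of the 6 are obtuse.

5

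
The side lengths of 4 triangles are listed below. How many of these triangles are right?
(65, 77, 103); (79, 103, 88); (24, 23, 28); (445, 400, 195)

1

(65,77,103): 65²+77² = 10154 < 10609 = 103² → obtuse
(79,103,88): 79²+88² = 13985 > 10609 = 103² → acute
(24,23,28): 23²+24² = 1105 > 784 = 28² → acute
(445,400,195): 195²+400² = 198025 = 445² → right
1 of the 4 is right.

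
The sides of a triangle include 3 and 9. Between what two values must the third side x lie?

By the triangle inequality, x must be less than 3 + 9 = 12 and greater than |3 − 9| = 6.

6 < x < 12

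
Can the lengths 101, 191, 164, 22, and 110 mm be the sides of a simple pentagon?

Yes

A pentagon exists iff every side is shorter than the sum of the others — equivalently, the longest side is less than the sum of the rest.
Longest side 191 < 397 (sum of the remaining 4), so yes.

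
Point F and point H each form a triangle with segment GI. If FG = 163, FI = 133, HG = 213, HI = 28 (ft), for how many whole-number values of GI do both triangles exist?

55

From triangle FGI: 30 < GI < 296.
From triangle HGI: 185 < GI < 241.
Intersection: 185 < GI < 241, so integers 186 through 240: 55 values.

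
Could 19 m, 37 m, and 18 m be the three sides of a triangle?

The two shorter sides sum to 37, exactly equal to the longest side 37.
That gives only a degenerate (flat) triangle — the inequality must be strict.

No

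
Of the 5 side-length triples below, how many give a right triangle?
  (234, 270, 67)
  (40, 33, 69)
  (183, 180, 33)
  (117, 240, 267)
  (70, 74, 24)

3

(234,270,67): 67²+234² = 59245 < 72900 = 270² → obtuse
(40,33,69): 33²+40² = 2689 < 4761 = 69² → obtuse
(183,180,33): 33²+180² = 33489 = 183² → right
(117,240,267): 117²+240² = 71289 = 267² → right
(70,74,24): 24²+70² = 5476 = 74² → right
3 of the 5 are right.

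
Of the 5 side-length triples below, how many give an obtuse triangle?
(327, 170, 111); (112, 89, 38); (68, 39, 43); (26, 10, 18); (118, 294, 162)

(327,170,111): 111+170 ≤ 327, not a triangle
(112,89,38): 38²+89² = 9365 < 12544 = 112² → obtuse
(68,39,43): 39²+43² = 3370 < 4624 = 68² → obtuse
(26,10,18): 10²+18² = 424 < 676 = 26² → obtuse
(118,294,162): 118+162 ≤ 294, not a triangle
3 of the 5 are obtuse.

3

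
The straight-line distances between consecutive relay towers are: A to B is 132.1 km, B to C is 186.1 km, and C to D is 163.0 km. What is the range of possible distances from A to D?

The maximum is all hops collinear in one direction: 132.1 + 186.1 + 163.0 = 481.2.
The longest hop is 186.1; the others sum to 295.1. Since 186.1 ≤ 295.1, the path can fold back on itself completely, so the minimum distance is 0.

0 ≤ AD ≤ 481.2 km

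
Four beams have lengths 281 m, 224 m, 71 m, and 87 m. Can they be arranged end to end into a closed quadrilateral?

Yes

A quadrilateral exists iff every side is shorter than the sum of the others — equivalently, the longest side is less than the sum of the rest.
Longest side 281 < 382 (sum of the remaining 3), so yes.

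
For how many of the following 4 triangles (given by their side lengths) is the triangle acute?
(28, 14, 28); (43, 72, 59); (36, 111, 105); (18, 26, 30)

(28,14,28): 14²+28² = 980 > 784 = 28² → acute
(43,72,59): 43²+59² = 5330 > 5184 = 72² → acute
(36,111,105): 36²+105² = 12321 = 111² → right
(18,26,30): 18²+26² = 1000 > 900 = 30² → acute
3 of the 4 are acute.

3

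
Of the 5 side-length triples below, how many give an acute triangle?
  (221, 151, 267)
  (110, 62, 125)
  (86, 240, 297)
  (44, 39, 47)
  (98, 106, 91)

4

(221,151,267): 151²+221² = 71642 > 71289 = 267² → acute
(110,62,125): 62²+110² = 15944 > 15625 = 125² → acute
(86,240,297): 86²+240² = 64996 < 88209 = 297² → obtuse
(44,39,47): 39²+44² = 3457 > 2209 = 47² → acute
(98,106,91): 91²+98² = 17885 > 11236 = 106² → acute
4 of the 5 are acute.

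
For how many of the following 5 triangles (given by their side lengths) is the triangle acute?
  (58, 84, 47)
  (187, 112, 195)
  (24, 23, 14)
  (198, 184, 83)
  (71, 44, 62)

(58,84,47): 47²+58² = 5573 < 7056 = 84² → obtuse
(187,112,195): 112²+187² = 47513 > 38025 = 195² → acute
(24,23,14): 14²+23² = 725 > 576 = 24² → acute
(198,184,83): 83²+184² = 40745 > 39204 = 198² → acute
(71,44,62): 44²+62² = 5780 > 5041 = 71² → acute
4 of the 5 are acute.

4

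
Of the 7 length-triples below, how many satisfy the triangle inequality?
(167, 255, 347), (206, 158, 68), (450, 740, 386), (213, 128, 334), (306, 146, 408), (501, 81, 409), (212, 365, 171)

(167,255,347): 167+255 > 347 → valid
(68,158,206): 68+158 > 206 → valid
(386,450,740): 386+450 > 740 → valid
(128,213,334): 128+213 > 334 → valid
(146,306,408): 146+306 > 408 → valid
(81,409,501): 81+409 ≤ 501 → not valid
(171,212,365): 171+212 > 365 → valid
6 of the 7 triples form a triangle.

6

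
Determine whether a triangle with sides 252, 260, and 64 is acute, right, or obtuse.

Compare the square of the longest side to the sum of squares of the other two: 64² + 252² = 67600 = 260².

right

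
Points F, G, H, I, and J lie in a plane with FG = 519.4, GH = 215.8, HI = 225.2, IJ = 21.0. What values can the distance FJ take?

57.4 ≤ FJ ≤ 981.4

The maximum is all hops collinear in one direction: 519.4 + 215.8 + 225.2 + 21.0 = 981.4.
The longest hop is 519.4; the others sum to 462.0. Folding the others back against it leaves at least 519.4 − 462.0 = 57.4.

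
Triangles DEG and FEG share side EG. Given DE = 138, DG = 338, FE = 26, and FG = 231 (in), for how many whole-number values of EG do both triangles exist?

51

From triangle DEG: 200 < EG < 476.
From triangle FEG: 205 < EG < 257.
Intersection: 205 < EG < 257, so integers 206 through 256: 51 values.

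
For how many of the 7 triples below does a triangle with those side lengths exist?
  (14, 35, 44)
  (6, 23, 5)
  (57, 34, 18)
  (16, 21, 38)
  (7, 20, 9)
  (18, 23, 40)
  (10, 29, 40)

(14,35,44): 14+35 > 44 → valid
(5,6,23): 5+6 ≤ 23 → not valid
(18,34,57): 18+34 ≤ 57 → not valid
(16,21,38): 16+21 ≤ 38 → not valid
(7,9,20): 7+9 ≤ 20 → not valid
(18,23,40): 18+23 > 40 → valid
(10,29,40): 10+29 ≤ 40 → not valid
2 of the 7 triples form a triangle.

2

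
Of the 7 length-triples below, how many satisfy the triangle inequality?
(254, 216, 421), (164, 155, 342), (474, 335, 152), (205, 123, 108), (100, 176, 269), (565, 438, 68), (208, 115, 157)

5

(216,254,421): 216+254 > 421 → valid
(155,164,342): 155+164 ≤ 342 → not valid
(152,335,474): 152+335 > 474 → valid
(108,123,205): 108+123 > 205 → valid
(100,176,269): 100+176 > 269 → valid
(68,438,565): 68+438 ≤ 565 → not valid
(115,157,208): 115+157 > 208 → valid
5 of the 7 triples form a triangle.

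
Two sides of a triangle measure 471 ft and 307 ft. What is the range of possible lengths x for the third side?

By the triangle inequality, x must be less than 471 + 307 = 778 and greater than |471 − 307| = 164.

164 < x < 778 (ft)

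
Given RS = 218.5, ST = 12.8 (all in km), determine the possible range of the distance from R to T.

By the triangle inequality, |218.5 − 12.8| ≤ RT ≤ 218.5 + 12.8.

205.7 ≤ RT ≤ 231.3 km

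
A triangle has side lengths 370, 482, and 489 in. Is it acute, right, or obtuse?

Compare the square of the longest side to the sum of squares of the other two: 370² + 482² = 369224 > 239121 = 489².

acute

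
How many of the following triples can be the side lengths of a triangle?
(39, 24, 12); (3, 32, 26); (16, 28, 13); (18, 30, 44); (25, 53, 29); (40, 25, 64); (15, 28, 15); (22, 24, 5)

(12,24,39): 12+24 ≤ 39 → not valid
(3,26,32): 3+26 ≤ 32 → not valid
(13,16,28): 13+16 > 28 → valid
(18,30,44): 18+30 > 44 → valid
(25,29,53): 25+29 > 53 → valid
(25,40,64): 25+40 > 64 → valid
(15,15,28): 15+15 > 28 → valid
(5,22,24): 5+22 > 24 → valid
6 of the 8 triples form a triangle.

6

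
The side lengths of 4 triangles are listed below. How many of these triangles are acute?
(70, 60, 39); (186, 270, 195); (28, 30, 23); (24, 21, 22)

(70,60,39): 39²+60² = 5121 > 4900 = 70² → acute
(186,270,195): 186²+195² = 72621 < 72900 = 270² → obtuse
(28,30,23): 23²+28² = 1313 > 900 = 30² → acute
(24,21,22): 21²+22² = 925 > 576 = 24² → acute
3 of the 4 are acute.

3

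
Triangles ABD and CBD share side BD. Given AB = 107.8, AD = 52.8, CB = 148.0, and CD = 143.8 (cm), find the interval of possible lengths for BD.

From triangle ABD: |107.8 − 52.8| < BD < 107.8 + 52.8, i.e. 55.0 < BD < 160.6.
From triangle CBD: 4.2 < BD < 291.8.
Both must hold, so BD lies in the intersection.

55.0 < BD < 160.6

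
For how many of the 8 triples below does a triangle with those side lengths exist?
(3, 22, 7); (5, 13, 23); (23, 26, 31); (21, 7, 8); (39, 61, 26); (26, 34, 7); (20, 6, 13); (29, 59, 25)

2

(3,7,22): 3+7 ≤ 22 → not valid
(5,13,23): 5+13 ≤ 23 → not valid
(23,26,31): 23+26 > 31 → valid
(7,8,21): 7+8 ≤ 21 → not valid
(26,39,61): 26+39 > 61 → valid
(7,26,34): 7+26 ≤ 34 → not valid
(6,13,20): 6+13 ≤ 20 → not valid
(25,29,59): 25+29 ≤ 59 → not valid
2 of the 8 triples form a triangle.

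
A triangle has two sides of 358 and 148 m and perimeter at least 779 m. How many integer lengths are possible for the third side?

233

Triangle inequality: 210 < x < 506. Perimeter ≥ 779 gives x ≥ 779 − 358 − 148 = 273.
So 273 ≤ x < 506; integers 273 through 505: 233 values.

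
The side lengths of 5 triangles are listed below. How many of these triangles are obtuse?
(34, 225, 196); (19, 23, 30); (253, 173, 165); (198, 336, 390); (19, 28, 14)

(34,225,196): 34²+196² = 39572 < 50625 = 225² → obtuse
(19,23,30): 19²+23² = 890 < 900 = 30² → obtuse
(253,173,165): 165²+173² = 57154 < 64009 = 253² → obtuse
(198,336,390): 198²+336² = 152100 = 390² → right
(19,28,14): 14²+19² = 557 < 784 = 28² → obtuse
4 of the 5 are obtuse.

4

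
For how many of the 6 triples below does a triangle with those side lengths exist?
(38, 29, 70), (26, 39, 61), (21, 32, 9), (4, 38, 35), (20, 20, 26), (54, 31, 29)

(29,38,70): 29+38 ≤ 70 → not valid
(26,39,61): 26+39 > 61 → valid
(9,21,32): 9+21 ≤ 32 → not valid
(4,35,38): 4+35 > 38 → valid
(20,20,26): 20+20 > 26 → valid
(29,31,54): 29+31 > 54 → valid
4 of the 6 triples form a triangle.

4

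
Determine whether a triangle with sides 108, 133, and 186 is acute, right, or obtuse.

Compare the square of the longest side to the sum of squares of the other two: 108² + 133² = 29353 < 34596 = 186².

obtuse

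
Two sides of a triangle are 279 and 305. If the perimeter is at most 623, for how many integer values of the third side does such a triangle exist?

Triangle inequality: 26 < x < 584. Perimeter ≤ 623 gives x ≤ 623 − 279 − 305 = 39.
So 26 < x ≤ 39; integers 27 through 39: 13 values.

13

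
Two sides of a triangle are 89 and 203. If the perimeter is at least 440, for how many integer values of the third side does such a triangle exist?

Triangle inequality: 114 < x < 292. Perimeter ≥ 440 gives x ≥ 440 − 89 − 203 = 148.
So 148 ≤ x < 292; integers 148 through 291: 144 values.

144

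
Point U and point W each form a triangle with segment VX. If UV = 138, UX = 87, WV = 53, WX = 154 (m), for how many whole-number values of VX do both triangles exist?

105

From triangle UVX: 51 < VX < 225.
From triangle WVX: 101 < VX < 207.
Intersection: 101 < VX < 207, so integers 102 through 206: 105 values.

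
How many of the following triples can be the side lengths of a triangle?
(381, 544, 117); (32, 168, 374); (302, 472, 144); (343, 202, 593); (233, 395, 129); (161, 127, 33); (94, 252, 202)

1

(117,381,544): 117+381 ≤ 544 → not valid
(32,168,374): 32+168 ≤ 374 → not valid
(144,302,472): 144+302 ≤ 472 → not valid
(202,343,593): 202+343 ≤ 593 → not valid
(129,233,395): 129+233 ≤ 395 → not valid
(33,127,161): 33+127 ≤ 161 → not valid
(94,202,252): 94+202 > 252 → valid
1 of the 7 triples forms a triangle.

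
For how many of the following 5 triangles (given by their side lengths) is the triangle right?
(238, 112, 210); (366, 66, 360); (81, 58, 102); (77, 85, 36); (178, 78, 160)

(238,112,210): 112²+210² = 56644 = 238² → right
(366,66,360): 66²+360² = 133956 = 366² → right
(81,58,102): 58²+81² = 9925 < 10404 = 102² → obtuse
(77,85,36): 36²+77² = 7225 = 85² → right
(178,78,160): 78²+160² = 31684 = 178² → right
4 of the 5 are right.

4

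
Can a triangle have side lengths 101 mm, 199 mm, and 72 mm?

The longest side is 199, but the other two sum to only 173.
173 < 199, so the triangle inequality fails.

No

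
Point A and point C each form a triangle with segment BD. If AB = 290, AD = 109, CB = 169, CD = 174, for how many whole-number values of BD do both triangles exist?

From triangle ABD: 181 < BD < 399.
From triangle CBD: 5 < BD < 343.
Intersection: 181 < BD < 343, so integers 182 through 342: 161 values.

161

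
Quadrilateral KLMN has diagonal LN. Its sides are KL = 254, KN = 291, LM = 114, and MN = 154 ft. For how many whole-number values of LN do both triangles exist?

227

From triangle KLN: 37 < LN < 545.
From triangle MLN: 40 < LN < 268.
Intersection: 40 < LN < 268, so integers 41 through 267: 227 values.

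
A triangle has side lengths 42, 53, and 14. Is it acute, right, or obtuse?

obtuse

Compare the square of the longest side to the sum of squares of the other two: 14² + 42² = 1960 < 2809 = 53².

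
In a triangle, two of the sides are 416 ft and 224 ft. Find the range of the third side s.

By the triangle inequality, s must be less than 416 + 224 = 640 and greater than |416 − 224| = 192.

192 < s < 640 (ft)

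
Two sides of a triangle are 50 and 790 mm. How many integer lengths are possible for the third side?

The third side lies in the open interval (740, 840).
Integers from 741 to 839 inclusive: 839 − 741 + 1 = 99.

99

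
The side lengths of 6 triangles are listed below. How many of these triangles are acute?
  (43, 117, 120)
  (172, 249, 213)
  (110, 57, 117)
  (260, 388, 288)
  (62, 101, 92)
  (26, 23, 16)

5

(43,117,120): 43²+117² = 15538 > 14400 = 120² → acute
(172,249,213): 172²+213² = 74953 > 62001 = 249² → acute
(110,57,117): 57²+110² = 15349 > 13689 = 117² → acute
(260,388,288): 260²+288² = 150544 = 388² → right
(62,101,92): 62²+92² = 12308 > 10201 = 101² → acute
(26,23,16): 16²+23² = 785 > 676 = 26² → acute
5 of the 6 are acute.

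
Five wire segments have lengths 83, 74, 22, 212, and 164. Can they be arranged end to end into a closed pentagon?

Yes

A pentagon exists iff every side is shorter than the sum of the others — equivalently, the longest side is less than the sum of the rest.
Longest side 212 < 343 (sum of the remaining 4), so yes.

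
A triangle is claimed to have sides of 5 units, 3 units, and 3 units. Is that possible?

The longest side is 5, and the other two sum to 6.
Since 6 > 5, the triangle inequality holds.

Yes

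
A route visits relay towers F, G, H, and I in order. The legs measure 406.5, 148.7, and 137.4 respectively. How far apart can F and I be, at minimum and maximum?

120.4 ≤ FI ≤ 692.6

The maximum is all hops collinear in one direction: 406.5 + 148.7 + 137.4 = 692.6.
The longest hop is 406.5; the others sum to 286.1. Folding the others back against it leaves at least 406.5 − 286.1 = 120.4.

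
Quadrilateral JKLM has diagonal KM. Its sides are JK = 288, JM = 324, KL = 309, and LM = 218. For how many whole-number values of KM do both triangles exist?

435

From triangle JKM: 36 < KM < 612.
From triangle LKM: 91 < KM < 527.
Intersection: 91 < KM < 527, so integers 92 through 526: 435 values.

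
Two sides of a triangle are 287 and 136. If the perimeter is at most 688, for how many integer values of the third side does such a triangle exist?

114

Triangle inequality: 151 < x < 423. Perimeter ≤ 688 gives x ≤ 688 − 287 − 136 = 265.
So 151 < x ≤ 265; integers 152 through 265: 114 values.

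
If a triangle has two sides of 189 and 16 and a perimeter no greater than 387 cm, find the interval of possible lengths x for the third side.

173 < x ≤ 182

Triangle inequality alone gives 173 < x < 205.
The perimeter condition gives x ≤ 387 − 189 − 16 = 182.
Intersecting the two: 173 < x ≤ 182.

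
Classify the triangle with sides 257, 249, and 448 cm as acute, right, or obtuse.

obtuse

Compare the square of the longest side to the sum of squares of the other two: 249² + 257² = 128050 < 200704 = 448².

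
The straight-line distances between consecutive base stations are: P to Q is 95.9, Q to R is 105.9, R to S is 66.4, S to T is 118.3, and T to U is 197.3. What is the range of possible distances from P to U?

0 ≤ PU ≤ 583.8

The maximum is all hops collinear in one direction: 95.9 + 105.9 + 66.4 + 118.3 + 197.3 = 583.8.
The longest hop is 197.3; the others sum to 386.5. Since 197.3 ≤ 386.5, the path can fold back on itself completely, so the minimum distance is 0.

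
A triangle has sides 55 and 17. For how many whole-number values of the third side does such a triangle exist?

The third side lies in the open interval (38, 72).
Integers from 39 to 71 inclusive: 71 − 39 + 1 = 33.

33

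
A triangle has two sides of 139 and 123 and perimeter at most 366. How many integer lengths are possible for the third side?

88

Triangle inequality: 16 < x < 262. Perimeter ≤ 366 gives x ≤ 366 − 139 − 123 = 104.
So 16 < x ≤ 104; integers 17 through 104: 88 values.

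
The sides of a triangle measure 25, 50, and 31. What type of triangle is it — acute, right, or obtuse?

Compare the square of the longest side to the sum of squares of the other two: 25² + 31² = 1586 < 2500 = 50².

obtuse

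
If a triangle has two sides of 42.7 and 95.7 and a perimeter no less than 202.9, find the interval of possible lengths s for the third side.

64.5 ≤ s < 138.4

Triangle inequality alone gives 53.0 < s < 138.4.
The perimeter condition gives s ≥ 202.9 − 42.7 − 95.7 = 64.5.
Intersecting the two: 64.5 ≤ s < 138.4.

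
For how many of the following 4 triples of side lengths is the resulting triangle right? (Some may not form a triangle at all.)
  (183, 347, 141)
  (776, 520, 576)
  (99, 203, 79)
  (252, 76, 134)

(183,347,141): 141+183 ≤ 347, not a triangle
(776,520,576): 520²+576² = 602176 = 776² → right
(99,203,79): 79+99 ≤ 203, not a triangle
(252,76,134): 76+134 ≤ 252, not a triangle
1 of the 4 is right.

1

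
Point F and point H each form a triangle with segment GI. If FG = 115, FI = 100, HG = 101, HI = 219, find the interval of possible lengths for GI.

118 < GI < 215

From triangle FGI: |115 − 100| < GI < 115 + 100, i.e. 15 < GI < 215.
From triangle HGI: 118 < GI < 320.
Both must hold, so GI lies in the intersection.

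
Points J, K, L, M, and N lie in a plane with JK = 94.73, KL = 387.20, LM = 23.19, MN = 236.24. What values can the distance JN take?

The maximum is all hops collinear in one direction: 94.73 + 387.20 + 23.19 + 236.24 = 741.36.
The longest hop is 387.20; the others sum to 354.16. Folding the others back against it leaves at least 387.20 − 354.16 = 33.04.

33.04 ≤ JN ≤ 741.36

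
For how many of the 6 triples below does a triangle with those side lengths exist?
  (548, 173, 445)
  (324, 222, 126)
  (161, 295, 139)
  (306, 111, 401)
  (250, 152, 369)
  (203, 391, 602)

(173,445,548): 173+445 > 548 → valid
(126,222,324): 126+222 > 324 → valid
(139,161,295): 139+161 > 295 → valid
(111,306,401): 111+306 > 401 → valid
(152,250,369): 152+250 > 369 → valid
(203,391,602): 203+391 ≤ 602 → not valid
5 of the 6 triples form a triangle.

5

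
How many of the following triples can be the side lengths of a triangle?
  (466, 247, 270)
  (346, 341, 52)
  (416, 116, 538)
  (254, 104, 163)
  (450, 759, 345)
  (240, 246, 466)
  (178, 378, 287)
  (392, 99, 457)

7

(247,270,466): 247+270 > 466 → valid
(52,341,346): 52+341 > 346 → valid
(116,416,538): 116+416 ≤ 538 → not valid
(104,163,254): 104+163 > 254 → valid
(345,450,759): 345+450 > 759 → valid
(240,246,466): 240+246 > 466 → valid
(178,287,378): 178+287 > 378 → valid
(99,392,457): 99+392 > 457 → valid
7 of the 8 triples form a triangle.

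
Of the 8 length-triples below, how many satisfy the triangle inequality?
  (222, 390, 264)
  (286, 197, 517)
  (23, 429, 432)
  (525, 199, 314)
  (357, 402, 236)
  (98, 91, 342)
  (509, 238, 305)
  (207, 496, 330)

(222,264,390): 222+264 > 390 → valid
(197,286,517): 197+286 ≤ 517 → not valid
(23,429,432): 23+429 > 432 → valid
(199,314,525): 199+314 ≤ 525 → not valid
(236,357,402): 236+357 > 402 → valid
(91,98,342): 91+98 ≤ 342 → not valid
(238,305,509): 238+305 > 509 → valid
(207,330,496): 207+330 > 496 → valid
5 of the 8 triples form a triangle.

5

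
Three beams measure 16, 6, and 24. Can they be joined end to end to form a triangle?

No

The longest side is 24, but the other two sum to only 22.
22 < 24, so the triangle inequality fails.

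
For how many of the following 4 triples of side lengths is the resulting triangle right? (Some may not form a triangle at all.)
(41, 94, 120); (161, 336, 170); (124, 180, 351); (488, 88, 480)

1

(41,94,120): 41²+94² = 10517 < 14400 = 120² → obtuse
(161,336,170): 161+170 ≤ 336, not a triangle
(124,180,351): 124+180 ≤ 351, not a triangle
(488,88,480): 88²+480² = 238144 = 488² → right
1 of the 4 is right.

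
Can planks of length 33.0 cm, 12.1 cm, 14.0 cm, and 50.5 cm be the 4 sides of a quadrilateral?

Yes

A quadrilateral exists iff every side is shorter than the sum of the others — equivalently, the longest side is less than the sum of the rest.
Longest side 50.5 < 59.1 (sum of the remaining 3), so yes.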